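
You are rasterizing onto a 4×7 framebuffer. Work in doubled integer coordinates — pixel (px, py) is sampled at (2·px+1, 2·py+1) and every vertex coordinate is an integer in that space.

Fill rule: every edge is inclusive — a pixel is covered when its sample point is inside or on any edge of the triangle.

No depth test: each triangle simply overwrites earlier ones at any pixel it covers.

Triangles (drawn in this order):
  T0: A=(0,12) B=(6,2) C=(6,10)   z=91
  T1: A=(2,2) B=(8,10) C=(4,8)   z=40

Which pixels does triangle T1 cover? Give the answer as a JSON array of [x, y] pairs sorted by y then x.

T0:
  2·area = 48
  edge (0, 12)→(6, 2): d=(6,-10) inclusive
  edge (6, 2)→(6, 10): d=(0,8) inclusive
  edge (6, 10)→(0, 12): d=(-6,2) inclusive
    (2,2)@(5, 5): e=[8,8,32] → #
    (3,2)@(7, 5): e=[28,-8,28] → ·
    (1,3)@(3, 7): e=[0,24,24] → #  [on edge]
    (3,3)@(7, 7): e=[40,-8,16] → ·
    (1,4)@(3, 9): e=[12,24,12] → #
    (3,4)@(7, 9): e=[52,-8,4] → ·
    (0,5)@(1, 11): e=[4,40,4] → #
    (1,5)@(3, 11): e=[24,24,0] → #  [on edge]
    (2,5)@(5, 11): e=[44,8,-4] → ·
    (0,6)@(1, 13): e=[16,40,-8] → ·
    (1,6)@(3, 13): e=[36,24,-12] → ·
  covered (7 px):
    · · · ·
    · · · ·
    · · # ·
    · # # ·
    · # # ·
    # # · ·
    · · · ·
T1:
  2·area = 20
  edge (2, 2)→(8, 10): d=(6,8) inclusive
  edge (8, 10)→(4, 8): d=(-4,-2) inclusive
  edge (4, 8)→(2, 2): d=(-2,-6) inclusive
    (1,2)@(3, 5): e=[10,10,0] → #  [on edge]
    (2,2)@(5, 5): e=[-6,14,12] → ·
    (1,3)@(3, 7): e=[22,2,-4] → ·
    (2,3)@(5, 7): e=[6,6,8] → #
    (3,3)@(7, 7): e=[-10,10,20] → ·
    (2,4)@(5, 9): e=[18,-2,4] → ·
    (3,4)@(7, 9): e=[2,2,16] → #
    (2,5)@(5, 11): e=[30,-10,0] → ·  [on edge]
    (3,5)@(7, 11): e=[14,-6,12] → ·
  covered (3 px):
    · · · ·
    · · · ·
    · # · ·
    · · # ·
    · · · #
    · · · ·
    · · · ·

Answer: [[1,2],[2,3],[3,4]]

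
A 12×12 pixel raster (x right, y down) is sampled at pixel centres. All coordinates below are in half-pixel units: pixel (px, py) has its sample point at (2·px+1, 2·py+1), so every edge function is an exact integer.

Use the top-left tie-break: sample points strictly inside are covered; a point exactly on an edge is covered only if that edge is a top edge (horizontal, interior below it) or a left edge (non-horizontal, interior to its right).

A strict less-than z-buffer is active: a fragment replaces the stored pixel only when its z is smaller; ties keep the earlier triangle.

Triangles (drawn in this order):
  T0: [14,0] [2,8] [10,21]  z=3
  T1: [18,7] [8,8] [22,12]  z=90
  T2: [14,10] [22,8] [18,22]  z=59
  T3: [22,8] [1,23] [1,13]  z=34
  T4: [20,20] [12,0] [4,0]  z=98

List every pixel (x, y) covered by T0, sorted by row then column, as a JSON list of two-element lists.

T0:
  2·area = 220  (B↔C swapped to make it positive)
  edge (14, 0)→(10, 21): d=(-4,21) right/bottom  bias=-1
  edge (10, 21)→(2, 8): d=(-8,-13) top-left  bias=+0
  edge (2, 8)→(14, 0): d=(12,-8) top-left  bias=+0
    (6,0)@(13, 1): e=[17,199,4] → █
    (7,0)@(15, 1): e=[-25,225,20] → ·
    (5,1)@(11, 3): e=[51,157,12] → █
    (7,1)@(15, 3): e=[-33,209,44] → ·
    (3,2)@(7, 5): e=[127,89,4] → █
    (4,2)@(9, 5): e=[85,115,20] → █
    (7,2)@(15, 5): e=[-41,193,68] → ·
    (2,3)@(5, 7): e=[161,47,12] → █
    (6,3)@(13, 7): e=[-7,151,76] → ·
    (1,4)@(3, 9): e=[195,5,20] → █
    (6,4)@(13, 9): e=[-15,135,100] → ·
    (1,5)@(3, 11): e=[187,-11,44] → ·
  covered (28 px):
    · · · · · · █ · · · · ·
    · · · · · █ █ · · · · ·
    · · · █ █ █ █ · · · · ·
    · · █ █ █ █ · · · · · ·
    · █ █ █ █ █ · · · · · ·
    · · █ █ █ █ · · · · · ·
    · · · █ █ █ · · · · · ·
    · · · █ █ █ · · · · · ·
    · · · · █ · · · · · · ·
    · · · · █ · · · · · · ·
    · · · · · · · · · · · ·
    · · · · · · · · · · · ·
T1:
  2·area = 54  (B↔C swapped to make it positive)
  edge (18, 7)→(22, 12): d=(4,5) right/bottom  bias=-1
  edge (22, 12)→(8, 8): d=(-14,-4) top-left  bias=+0
  edge (8, 8)→(18, 7): d=(10,-1) top-left  bias=+0
    (6,4)@(13, 9): e=[33,6,15] → █
    (7,4)@(15, 9): e=[23,14,17] → █
    (8,4)@(17, 9): e=[13,22,19] → █
    (9,4)@(19, 9): e=[3,30,21] → █
    (10,4)@(21, 9): e=[-7,38,23] → ·
    (6,5)@(13, 11): e=[41,-22,35] → ·
    (7,5)@(15, 11): e=[31,-14,37] → ·
    (8,5)@(17, 11): e=[21,-6,39] → ·
    (9,5)@(19, 11): e=[11,2,41] → █
    (10,5)@(21, 11): e=[1,10,43] → █
    (11,5)@(23, 11): e=[-9,18,45] → ·
    (9,6)@(19, 13): e=[19,-26,61] → ·
  covered (6 px):
    · · · · · · · · · · · ·
    · · · · · · · · · · · ·
    · · · · · · · · · · · ·
    · · · · · · · · · · · ·
    · · · · · · █ █ █ █ · ·
    · · · · · · · · · █ █ ·
    · · · · · · · · · · · ·
    · · · · · · · · · · · ·
    · · · · · · · · · · · ·
    · · · · · · · · · · · ·
    · · · · · · · · · · · ·
    · · · · · · · · · · · ·
T2:
  2·area = 104
  edge (14, 10)→(22, 8): d=(8,-2) top-left  bias=+0
  edge (22, 8)→(18, 22): d=(-4,14) right/bottom  bias=-1
  edge (18, 22)→(14, 10): d=(-4,-12) top-left  bias=+0
    (5,0)@(11, 1): e=[-78,182,0] → ·  [on edge]
    (6,3)@(13, 7): e=[-26,130,0] → ·  [on edge]
    (9,4)@(19, 9): e=[2,38,64] → █
    (10,4)@(21, 9): e=[6,10,88] → █
    (11,4)@(23, 9): e=[10,-18,112] → ·
    (7,5)@(15, 11): e=[10,86,8] → █
    (8,5)@(17, 11): e=[14,58,32] → █
    (11,5)@(23, 11): e=[26,-26,104] → ·
    (7,6)@(15, 13): e=[26,78,0] → █  [on edge]
    (10,6)@(21, 13): e=[38,-6,72] → ·
    (7,7)@(15, 15): e=[42,70,-8] → ·
    (8,7)@(17, 15): e=[46,42,16] → █
    (8,9)@(17, 19): e=[78,26,0] → █  [on edge]
  covered (14 px):
    · · · · · · · · · · · ·
    · · · · · · · · · · · ·
    · · · · · · · · · · · ·
    · · · · · · · · · · · ·
    · · · · · · · · · █ █ ·
    · · · · · · · █ █ █ █ ·
    · · · · · · · █ █ █ · ·
    · · · · · · · · █ █ · ·
    · · · · · · · · █ █ · ·
    · · · · · · · · █ · · ·
    · · · · · · · · · · · ·
    · · · · · · · · · · · ·
T3:
  2·area = 210
  edge (22, 8)→(1, 23): d=(-21,15) right/bottom  bias=-1
  edge (1, 23)→(1, 13): d=(0,-10) top-left  bias=+0
  edge (1, 13)→(22, 8): d=(21,-5) top-left  bias=+0
    (0,0)@(1, 1): e=[462,0,-252] → ·  [on edge]
    (0,1)@(1, 3): e=[420,0,-210] → ·  [on edge]
    (0,2)@(1, 5): e=[378,0,-168] → ·  [on edge]
    (0,3)@(1, 7): e=[336,0,-126] → ·  [on edge]
    (0,4)@(1, 9): e=[294,0,-84] → ·  [on edge]
    (9,4)@(19, 9): e=[24,180,6] → █
    (10,4)@(21, 9): e=[-6,200,16] → ·
    (0,5)@(1, 11): e=[252,0,-42] → ·  [on edge]
    (5,5)@(11, 11): e=[102,100,8] → █
    (6,5)@(13, 11): e=[72,120,18] → █
    (7,5)@(15, 11): e=[42,140,28] → █
    (8,5)@(17, 11): e=[12,160,38] → █
    (0,6)@(1, 13): e=[210,0,0] → █  [on edge]
    (7,6)@(15, 13): e=[0,140,70] → ·  [on edge]
    (0,7)@(1, 15): e=[168,0,42] → █  [on edge]
    (0,8)@(1, 17): e=[126,0,84] → █  [on edge]
    (0,9)@(1, 19): e=[84,0,126] → █  [on edge]
    (0,10)@(1, 21): e=[42,0,168] → █  [on edge]
    (0,11)@(1, 23): e=[0,0,210] → ·  [on edge]
  covered (28 px):
    · · · · · · · · · · · ·
    · · · · · · · · · · · ·
    · · · · · · · · · · · ·
    · · · · · · · · · · · ·
    · · · · · · · · · █ · ·
    · · · · · █ █ █ █ · · ·
    █ █ █ █ █ █ █ · · · · ·
    █ █ █ █ █ █ · · · · · ·
    █ █ █ █ █ · · · · · · ·
    █ █ █ · · · · · · · · ·
    █ █ · · · · · · · · · ·
    · · · · · · · · · · · ·
T4:
  2·area = 160  (B↔C swapped to make it positive)
  edge (20, 20)→(4, 0): d=(-16,-20) top-left  bias=+0
  edge (4, 0)→(12, 0): d=(8,0) top-left  bias=+0
  edge (12, 0)→(20, 20): d=(8,20) right/bottom  bias=-1
    (2,0)@(5, 1): e=[4,8,148] → █
    (3,0)@(7, 1): e=[44,8,108] → █
    (4,0)@(9, 1): e=[84,8,68] → █
    (5,0)@(11, 1): e=[124,8,28] → █
    (6,0)@(13, 1): e=[164,8,-12] → ·
    (2,1)@(5, 3): e=[-28,24,164] → ·
    (3,1)@(7, 3): e=[12,24,124] → █
    (6,1)@(13, 3): e=[132,24,4] → █
    (7,1)@(15, 3): e=[172,24,-36] → ·
    (3,2)@(7, 5): e=[-20,40,140] → ·
    (4,2)@(9, 5): e=[20,40,100] → █
    (7,2)@(15, 5): e=[140,40,-20] → ·
  covered (20 px):
    · · █ █ █ █ · · · · · ·
    · · · █ █ █ █ · · · · ·
    · · · · █ █ █ · · · · ·
    · · · · · █ █ · · · · ·
    · · · · · · █ █ · · · ·
    · · · · · · █ █ · · · ·
    · · · · · · · █ █ · · ·
    · · · · · · · · █ · · ·
    · · · · · · · · · · · ·
    · · · · · · · · · · · ·
    · · · · · · · · · · · ·
    · · · · · · · · · · · ·

Answer: [[6,0],[5,1],[6,1],[3,2],[4,2],[5,2],[6,2],[2,3],[3,3],[4,3],[5,3],[1,4],[2,4],[3,4],[4,4],[5,4],[2,5],[3,5],[4,5],[5,5],[3,6],[4,6],[5,6],[3,7],[4,7],[5,7],[4,8],[4,9]]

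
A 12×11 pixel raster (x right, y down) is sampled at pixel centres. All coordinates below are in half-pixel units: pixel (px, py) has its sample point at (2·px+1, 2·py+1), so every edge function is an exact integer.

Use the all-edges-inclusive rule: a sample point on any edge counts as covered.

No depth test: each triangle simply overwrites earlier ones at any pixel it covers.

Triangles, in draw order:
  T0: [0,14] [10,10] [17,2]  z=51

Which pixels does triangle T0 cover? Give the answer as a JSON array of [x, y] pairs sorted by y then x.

T0:
  2·area = 52  (B↔C swapped to make it positive)
  edge (0, 14)→(17, 2): d=(17,-12) inclusive
  edge (17, 2)→(10, 10): d=(-7,8) inclusive
  edge (10, 10)→(0, 14): d=(-10,4) inclusive
    (6,2)@(13, 5): e=[3,11,38] → #
    (7,2)@(15, 5): e=[27,-5,30] → ·
    (5,3)@(11, 7): e=[13,13,26] → #
    (6,3)@(13, 7): e=[37,-3,18] → ·
    (4,4)@(9, 9): e=[23,15,14] → #
    (5,4)@(11, 9): e=[47,-1,6] → ·
    (2,5)@(5, 11): e=[9,33,10] → #
    (3,5)@(7, 11): e=[33,17,2] → #
    (4,5)@(9, 11): e=[57,1,-6] → ·
    (2,6)@(5, 13): e=[43,19,-10] → ·
    (3,6)@(7, 13): e=[67,3,-18] → ·
  covered (5 px):
    · · · · · · · · · · · ·
    · · · · · · · · · · · ·
    · · · · · · # · · · · ·
    · · · · · # · · · · · ·
    · · · · # · · · · · · ·
    · · # # · · · · · · · ·
    · · · · · · · · · · · ·
    · · · · · · · · · · · ·
    · · · · · · · · · · · ·
    · · · · · · · · · · · ·
    · · · · · · · · · · · ·

Final: [[6,2],[5,3],[4,4],[2,5],[3,5]]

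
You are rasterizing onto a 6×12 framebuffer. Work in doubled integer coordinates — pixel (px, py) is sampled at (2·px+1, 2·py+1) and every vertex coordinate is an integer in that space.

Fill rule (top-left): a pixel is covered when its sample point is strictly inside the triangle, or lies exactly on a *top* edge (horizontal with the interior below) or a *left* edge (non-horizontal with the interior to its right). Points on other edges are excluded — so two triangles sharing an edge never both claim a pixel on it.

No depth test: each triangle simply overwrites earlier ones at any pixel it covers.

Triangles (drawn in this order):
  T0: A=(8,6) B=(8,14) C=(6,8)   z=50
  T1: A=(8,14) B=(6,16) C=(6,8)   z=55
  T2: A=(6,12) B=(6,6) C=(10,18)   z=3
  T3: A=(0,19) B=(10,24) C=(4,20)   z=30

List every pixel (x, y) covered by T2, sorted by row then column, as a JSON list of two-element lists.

T0:
  2·area = 16
  edge (8, 6)→(8, 14): d=(0,8) right/bottom  bias=-1
  edge (8, 14)→(6, 8): d=(-2,-6) top-left  bias=+0
  edge (6, 8)→(8, 6): d=(2,-2) top-left  bias=+0
    (5,1)@(11, 3): e=[-24,40,0] → .  [on edge]
    (2,2)@(5, 5): e=[24,0,-8] → .  [on edge]
    (4,2)@(9, 5): e=[-8,24,0] → .  [on edge]
    (3,3)@(7, 7): e=[8,8,0] → X  [on edge]
    (4,3)@(9, 7): e=[-8,20,4] → .
    (2,4)@(5, 9): e=[24,-8,0] → .  [on edge]
    (3,4)@(7, 9): e=[8,4,4] → X
    (4,4)@(9, 9): e=[-8,16,8] → .
    (1,5)@(3, 11): e=[40,-24,0] → .  [on edge]
    (3,5)@(7, 11): e=[8,0,8] → X  [on edge]
    (4,5)@(9, 11): e=[-8,12,12] → .
    (0,6)@(1, 13): e=[56,-40,0] → .  [on edge]
    (4,8)@(9, 17): e=[-8,0,24] → .  [on edge]
    (5,11)@(11, 23): e=[-24,0,40] → .  [on edge]
  covered (3 px):
    . . . . . .
    . . . . . .
    . . . . . .
    . . . X . .
    . . . X . .
    . . . X . .
    . . . . . .
    . . . . . .
    . . . . . .
    . . . . . .
    . . . . . .
    . . . . . .
T1:
  2·area = 16
  edge (8, 14)→(6, 16): d=(-2,2) right/bottom  bias=-1
  edge (6, 16)→(6, 8): d=(0,-8) top-left  bias=+0
  edge (6, 8)→(8, 14): d=(2,6) right/bottom  bias=-1
    (2,2)@(5, 5): e=[24,-8,0] → .  [on edge]
    (3,5)@(7, 11): e=[8,8,0] → .  [on edge]
    (5,5)@(11, 11): e=[0,40,-24] → .  [on edge]
    (3,6)@(7, 13): e=[4,8,4] → X
    (4,6)@(9, 13): e=[0,24,-8] → .  [on edge]
    (3,7)@(7, 15): e=[0,8,8] → .  [on edge]
    (2,8)@(5, 17): e=[0,-8,24] → .  [on edge]
    (4,8)@(9, 17): e=[-8,24,0] → .  [on edge]
    (1,9)@(3, 19): e=[0,-24,40] → .  [on edge]
    (0,10)@(1, 21): e=[0,-40,56] → .  [on edge]
    (5,11)@(11, 23): e=[-24,40,0] → .  [on edge]
  covered (1 px):
    . . . . . .
    . . . . . .
    . . . . . .
    . . . . . .
    . . . . . .
    . . . . . .
    . . . X . .
    . . . . . .
    . . . . . .
    . . . . . .
    . . . . . .
    . . . . . .
T2:
  2·area = 24
  edge (6, 12)→(6, 6): d=(0,-6) top-left  bias=+0
  edge (6, 6)→(10, 18): d=(4,12) right/bottom  bias=-1
  edge (10, 18)→(6, 12): d=(-4,-6) top-left  bias=+0
    (2,1)@(5, 3): e=[-6,0,30] → .  [on edge]
    (3,4)@(7, 9): e=[6,0,18] → .  [on edge]
    (3,5)@(7, 11): e=[6,8,10] → X
    (4,5)@(9, 11): e=[18,-16,22] → .
    (3,6)@(7, 13): e=[6,16,2] → X
    (4,6)@(9, 13): e=[18,-8,14] → .
    (3,7)@(7, 15): e=[6,24,-6] → .
    (4,7)@(9, 15): e=[18,0,6] → .  [on edge]
    (5,10)@(11, 21): e=[30,0,-6] → .  [on edge]
  covered (2 px):
    . . . . . .
    . . . . . .
    . . . . . .
    . . . . . .
    . . . . . .
    . . . X . .
    . . . X . .
    . . . . . .
    . . . . . .
    . . . . . .
    . . . . . .
    . . . . . .
T3:
  2·area = 10  (B↔C swapped to make it positive)
  edge (0, 19)→(4, 20): d=(4,1) right/bottom  bias=-1
  edge (4, 20)→(10, 24): d=(6,4) right/bottom  bias=-1
  edge (10, 24)→(0, 19): d=(-10,-5) top-left  bias=+0
    (2,10)@(5, 21): e=[3,2,5] → X
    (3,10)@(7, 21): e=[1,-6,15] → .
    (2,11)@(5, 23): e=[11,14,-15] → .
  covered (1 px):
    . . . . . .
    . . . . . .
    . . . . . .
    . . . . . .
    . . . . . .
    . . . . . .
    . . . . . .
    . . . . . .
    . . . . . .
    . . . . . .
    . . X . . .
    . . . . . .

Result: [[3,5],[3,6]]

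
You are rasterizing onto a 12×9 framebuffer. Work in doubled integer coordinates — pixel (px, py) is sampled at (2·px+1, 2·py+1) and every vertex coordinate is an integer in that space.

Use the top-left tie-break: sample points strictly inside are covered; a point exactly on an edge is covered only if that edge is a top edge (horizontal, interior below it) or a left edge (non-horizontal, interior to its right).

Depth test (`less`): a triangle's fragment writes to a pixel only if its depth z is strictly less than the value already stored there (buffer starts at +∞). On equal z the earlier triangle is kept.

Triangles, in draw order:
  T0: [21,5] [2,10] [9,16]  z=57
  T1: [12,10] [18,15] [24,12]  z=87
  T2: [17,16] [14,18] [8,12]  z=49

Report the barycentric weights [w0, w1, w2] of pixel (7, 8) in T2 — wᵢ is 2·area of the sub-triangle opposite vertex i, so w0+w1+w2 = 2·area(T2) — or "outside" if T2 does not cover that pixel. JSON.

T0:
  2·area = 149  (B↔C swapped to make it positive)
  edge (21, 5)→(9, 16): d=(-12,11) right/bottom  bias=-1
  edge (9, 16)→(2, 10): d=(-7,-6) top-left  bias=+0
  edge (2, 10)→(21, 5): d=(19,-5) top-left  bias=+0
    (10,2)@(21, 5): e=[0,149,0] → .  [on edge]
    (7,3)@(15, 7): e=[42,99,8] → X
    (8,3)@(17, 7): e=[20,111,18] → X
    (9,3)@(19, 7): e=[-2,123,28] → .
    (3,4)@(7, 9): e=[106,37,6] → X
    (4,4)@(9, 9): e=[84,49,16] → X
    (5,4)@(11, 9): e=[62,61,26] → X
    (6,4)@(13, 9): e=[40,73,36] → X
    (8,4)@(17, 9): e=[-4,97,56] → .
    (2,5)@(5, 11): e=[104,11,34] → X
    (7,5)@(15, 11): e=[-6,71,84] → .
    (2,6)@(5, 13): e=[80,-3,72] → .
  covered (16 px):
    . . . . . . . . . . . .
    . . . . . . . . . . . .
    . . . . . . . . . . . .
    . . . . . . . X X . . .
    . . . X X X X X . . . .
    . . X X X X X . . . . .
    . . . X X X . . . . . .
    . . . . X . . . . . . .
    . . . . . . . . . . . .
T1:
  2·area = 48  (B↔C swapped to make it positive)
  edge (12, 10)→(24, 12): d=(12,2) right/bottom  bias=-1
  edge (24, 12)→(18, 15): d=(-6,3) right/bottom  bias=-1
  edge (18, 15)→(12, 10): d=(-6,-5) top-left  bias=+0
    (7,5)@(15, 11): e=[6,33,9] → X
    (8,5)@(17, 11): e=[2,27,19] → X
    (9,5)@(19, 11): e=[-2,21,29] → .
    (7,6)@(15, 13): e=[30,21,-3] → .
    (8,6)@(17, 13): e=[26,15,7] → X
    (9,6)@(19, 13): e=[22,9,17] → X
    (10,6)@(21, 13): e=[18,3,27] → X
    (11,6)@(23, 13): e=[14,-3,37] → .
    (8,7)@(17, 15): e=[50,3,-5] → .
    (9,7)@(19, 15): e=[46,-3,5] → .
    (10,7)@(21, 15): e=[42,-9,15] → .
  covered (5 px):
    . . . . . . . . . . . .
    . . . . . . . . . . . .
    . . . . . . . . . . . .
    . . . . . . . . . . . .
    . . . . . . . . . . . .
    . . . . . . . X X . . .
    . . . . . . . . X X X .
    . . . . . . . . . . . .
    . . . . . . . . . . . .
T2:
  2·area = 30
  edge (17, 16)→(14, 18): d=(-3,2) right/bottom  bias=-1
  edge (14, 18)→(8, 12): d=(-6,-6) top-left  bias=+0
  edge (8, 12)→(17, 16): d=(9,4) right/bottom  bias=-1
    (0,2)@(1, 5): e=[65,0,-35] → .  [on edge]
    (1,3)@(3, 7): e=[55,0,-25] → .  [on edge]
    (2,4)@(5, 9): e=[45,0,-15] → .  [on edge]
    (3,5)@(7, 11): e=[35,0,-5] → .  [on edge]
    (4,6)@(9, 13): e=[25,0,5] → X  [on edge]
    (5,6)@(11, 13): e=[21,12,-3] → .
    (4,7)@(9, 15): e=[19,-12,23] → .
    (5,7)@(11, 15): e=[15,0,15] → X  [on edge]
    (6,7)@(13, 15): e=[11,12,7] → X
    (7,7)@(15, 15): e=[7,24,-1] → .
    (5,8)@(11, 17): e=[9,-12,33] → .
    (6,8)@(13, 17): e=[5,0,25] → X  [on edge]
  covered (5 px):
    . . . . . . . . . . . .
    . . . . . . . . . . . .
    . . . . . . . . . . . .
    . . . . . . . . . . . .
    . . . . . . . . . . . .
    . . . . . . . . . . . .
    . . . . X . . . . . . .
    . . . . . X X . . . . .
    . . . . . . X X . . . .

Answer: [12,17,1]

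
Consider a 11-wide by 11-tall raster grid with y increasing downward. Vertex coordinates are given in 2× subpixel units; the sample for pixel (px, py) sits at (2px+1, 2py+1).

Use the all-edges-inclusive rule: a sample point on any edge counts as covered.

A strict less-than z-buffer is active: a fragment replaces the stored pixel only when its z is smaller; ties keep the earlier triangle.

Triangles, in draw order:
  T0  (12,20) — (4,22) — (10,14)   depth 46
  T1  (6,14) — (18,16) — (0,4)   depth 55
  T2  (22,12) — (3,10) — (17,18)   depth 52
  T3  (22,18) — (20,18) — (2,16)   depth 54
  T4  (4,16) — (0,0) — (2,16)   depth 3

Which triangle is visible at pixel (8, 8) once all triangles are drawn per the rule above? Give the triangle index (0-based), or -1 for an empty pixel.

T0:
  2·area = 52
  edge (12, 20)→(4, 22): d=(-8,2) inclusive
  edge (4, 22)→(10, 14): d=(6,-8) inclusive
  edge (10, 14)→(12, 20): d=(2,6) inclusive
    (3,2)@(7, 5): e=[130,-78,0] → .  [on edge]
    (4,5)@(9, 11): e=[78,-26,0] → .  [on edge]
    (4,8)@(9, 17): e=[30,10,12] → X
    (5,8)@(11, 17): e=[26,26,0] → X  [on edge]
    (6,8)@(13, 17): e=[22,42,-12] → .
    (3,9)@(7, 19): e=[18,6,28] → X
    (6,9)@(13, 19): e=[6,54,-8] → .
    (2,10)@(5, 21): e=[6,2,44] → X
    (4,10)@(9, 21): e=[-2,34,20] → .
    (5,10)@(11, 21): e=[-6,50,8] → .
  covered (7 px):
    . . . . . . . . . . .
    . . . . . . . . . . .
    . . . . . . . . . . .
    . . . . . . . . . . .
    . . . . . . . . . . .
    . . . . . . . . . . .
    . . . . . . . . . . .
    . . . . . . . . . . .
    . . . . X X . . . . .
    . . . X X X . . . . .
    . . X X . . . . . . .
T1:
  2·area = 108  (B↔C swapped to make it positive)
  edge (6, 14)→(0, 4): d=(-6,-10) inclusive
  edge (0, 4)→(18, 16): d=(18,12) inclusive
  edge (18, 16)→(6, 14): d=(-12,-2) inclusive
    (0,2)@(1, 5): e=[4,6,98] → X
    (1,2)@(3, 5): e=[24,-18,102] → .
    (0,3)@(1, 7): e=[-8,42,74] → .
    (1,3)@(3, 7): e=[12,18,78] → X
    (2,3)@(5, 7): e=[32,-6,82] → .
    (1,4)@(3, 9): e=[0,54,54] → X  [on edge]
    (2,4)@(5, 9): e=[20,30,58] → X
    (3,4)@(7, 9): e=[40,6,62] → X
    (4,4)@(9, 9): e=[60,-18,66] → .
    (1,5)@(3, 11): e=[-12,90,30] → .
    (2,5)@(5, 11): e=[8,66,34] → X
    (4,5)@(9, 11): e=[48,18,42] → X
    (4,9)@(9, 19): e=[0,162,-54] → .  [on edge]
  covered (14 px):
    . . . . . . . . . . .
    . . . . . . . . . . .
    X . . . . . . . . . .
    . X . . . . . . . . .
    . X X X . . . . . . .
    . . X X X . . . . . .
    . . . X X X X . . . .
    . . . . . . X X . . .
    . . . . . . . . . . .
    . . . . . . . . . . .
    . . . . . . . . . . .
T2:
  2·area = 124  (B↔C swapped to make it positive)
  edge (22, 12)→(17, 18): d=(-5,6) inclusive
  edge (17, 18)→(3, 10): d=(-14,-8) inclusive
  edge (3, 10)→(22, 12): d=(19,2) inclusive
    (2,5)@(5, 11): e=[107,2,15] → X
    (3,5)@(7, 11): e=[95,18,11] → X
    (4,5)@(9, 11): e=[83,34,7] → X
    (5,5)@(11, 11): e=[71,50,3] → X
    (6,5)@(13, 11): e=[59,66,-1] → .
    (2,6)@(5, 13): e=[97,-26,53] → .
    (3,6)@(7, 13): e=[85,-10,49] → .
    (4,6)@(9, 13): e=[73,6,45] → X
    (6,6)@(13, 13): e=[49,38,37] → X
    (7,6)@(15, 13): e=[37,54,33] → X
    (8,6)@(17, 13): e=[25,70,29] → X
    (9,6)@(19, 13): e=[13,86,25] → X
  covered (16 px):
    . . . . . . . . . . .
    . . . . . . . . . . .
    . . . . . . . . . . .
    . . . . . . . . . . .
    . . . . . . . . . . .
    . . X X X X . . . . .
    . . . . X X X X X X X
    . . . . . . X X X X .
    . . . . . . . . X . .
    . . . . . . . . . . .
    . . . . . . . . . . .
T3:
  2·area = 4
  edge (22, 18)→(20, 18): d=(-2,0) inclusive
  edge (20, 18)→(2, 16): d=(-18,-2) inclusive
  edge (2, 16)→(22, 18): d=(20,2) inclusive
    (5,8)@(11, 17): e=[2,0,2] → X  [on edge]
    (6,8)@(13, 17): e=[2,4,-2] → .
    (5,9)@(11, 19): e=[-2,-36,42] → .
  covered (1 px):
    . . . . . . . . . . .
    . . . . . . . . . . .
    . . . . . . . . . . .
    . . . . . . . . . . .
    . . . . . . . . . . .
    . . . . . . . . . . .
    . . . . . . . . . . .
    . . . . . . . . . . .
    . . . . . X . . . . .
    . . . . . . . . . . .
    . . . . . . . . . . .
T4:
  2·area = 32  (B↔C swapped to make it positive)
  edge (4, 16)→(2, 16): d=(-2,0) inclusive
  edge (2, 16)→(0, 0): d=(-2,-16) inclusive
  edge (0, 0)→(4, 16): d=(4,16) inclusive
    (0,2)@(1, 5): e=[22,6,4] → X
    (1,2)@(3, 5): e=[22,38,-28] → .
    (0,3)@(1, 7): e=[18,2,12] → X
    (1,3)@(3, 7): e=[18,34,-20] → .
    (0,4)@(1, 9): e=[14,-2,20] → .
    (1,6)@(3, 13): e=[6,22,4] → X
    (2,6)@(5, 13): e=[6,54,-28] → .
    (1,7)@(3, 15): e=[2,18,12] → X
    (2,7)@(5, 15): e=[2,50,-20] → .
    (1,8)@(3, 17): e=[-2,14,20] → .
  covered (4 px):
    . . . . . . . . . . .
    . . . . . . . . . . .
    X . . . . . . . . . .
    X . . . . . . . . . .
    . . . . . . . . . . .
    . . . . . . . . . . .
    . X . . . . . . . . .
    . X . . . . . . . . .
    . . . . . . . . . . .
    . . . . . . . . . . .
    . . . . . . . . . . .

Z-buffer (winner per pixel, '.' = empty):
  . . . . . . . . . . .
  . . . . . . . . . . .
  4 . . . . . . . . . .
  4 1 . . . . . . . . .
  . 1 1 1 . . . . . . .
  . . 2 2 2 2 . . . . .
  . 4 . 1 2 2 2 2 2 2 2
  . 4 . . . . 2 2 2 2 .
  . . . . 0 0 . . 2 . .
  . . . 0 0 0 . . . . .
  . . 0 0 . . . . . . .

Final: 2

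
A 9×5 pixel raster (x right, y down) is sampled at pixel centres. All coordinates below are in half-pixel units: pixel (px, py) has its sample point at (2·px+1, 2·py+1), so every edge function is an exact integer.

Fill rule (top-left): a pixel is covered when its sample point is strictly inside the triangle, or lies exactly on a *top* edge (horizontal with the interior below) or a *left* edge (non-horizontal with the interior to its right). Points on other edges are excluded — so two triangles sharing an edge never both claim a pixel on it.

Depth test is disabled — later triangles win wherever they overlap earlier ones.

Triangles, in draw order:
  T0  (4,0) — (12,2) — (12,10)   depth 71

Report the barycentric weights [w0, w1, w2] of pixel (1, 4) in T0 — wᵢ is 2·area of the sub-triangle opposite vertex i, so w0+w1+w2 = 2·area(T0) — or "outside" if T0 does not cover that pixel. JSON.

T0:
  2·area = 64
  edge (4, 0)→(12, 2): d=(8,2) right/bottom  bias=-1
  edge (12, 2)→(12, 10): d=(0,8) right/bottom  bias=-1
  edge (12, 10)→(4, 0): d=(-8,-10) top-left  bias=+0
    (2,0)@(5, 1): e=[6,56,2] → █
    (3,0)@(7, 1): e=[2,40,22] → █
    (4,0)@(9, 1): e=[-2,24,42] → ·
    (2,1)@(5, 3): e=[22,56,-14] → ·
    (3,1)@(7, 3): e=[18,40,6] → █
    (4,1)@(9, 3): e=[14,24,26] → █
    (5,1)@(11, 3): e=[10,8,46] → █
    (6,1)@(13, 3): e=[6,-8,66] → ·
    (3,2)@(7, 5): e=[34,40,-10] → ·
    (4,2)@(9, 5): e=[30,24,10] → █
    (6,2)@(13, 5): e=[22,-8,50] → ·
    (4,3)@(9, 7): e=[46,24,-6] → ·
  covered (8 px):
    · · █ █ · · · · ·
    · · · █ █ █ · · ·
    · · · · █ █ · · ·
    · · · · · █ · · ·
    · · · · · · · · ·

Final: "outside"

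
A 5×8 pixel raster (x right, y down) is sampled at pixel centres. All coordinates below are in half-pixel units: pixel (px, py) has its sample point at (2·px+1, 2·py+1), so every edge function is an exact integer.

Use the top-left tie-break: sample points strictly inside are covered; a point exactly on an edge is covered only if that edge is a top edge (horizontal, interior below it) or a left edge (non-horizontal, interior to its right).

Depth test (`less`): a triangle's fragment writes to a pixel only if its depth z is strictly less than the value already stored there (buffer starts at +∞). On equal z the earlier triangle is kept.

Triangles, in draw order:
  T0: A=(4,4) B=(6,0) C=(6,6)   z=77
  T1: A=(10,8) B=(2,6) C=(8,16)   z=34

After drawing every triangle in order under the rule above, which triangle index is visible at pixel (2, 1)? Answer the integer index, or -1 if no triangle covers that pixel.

T0:
  2·area = 12
  edge (4, 4)→(6, 0): d=(2,-4) top-left  bias=+0
  edge (6, 0)→(6, 6): d=(0,6) right/bottom  bias=-1
  edge (6, 6)→(4, 4): d=(-2,-2) top-left  bias=+0
    (0,0)@(1, 1): e=[-18,30,0] → ·  [on edge]
    (1,1)@(3, 3): e=[-6,18,0] → ·  [on edge]
    (2,1)@(5, 3): e=[2,6,4] → #
    (3,1)@(7, 3): e=[10,-6,8] → ·
    (2,2)@(5, 5): e=[6,6,0] → #  [on edge]
    (3,2)@(7, 5): e=[14,-6,4] → ·
    (2,3)@(5, 7): e=[10,6,-4] → ·
    (3,3)@(7, 7): e=[18,-6,0] → ·  [on edge]
    (4,4)@(9, 9): e=[30,-18,0] → ·  [on edge]
  covered (2 px):
    · · · · ·
    · · # · ·
    · · # · ·
    · · · · ·
    · · · · ·
    · · · · ·
    · · · · ·
    · · · · ·
T1:
  2·area = 68  (B↔C swapped to make it positive)
  edge (10, 8)→(8, 16): d=(-2,8) right/bottom  bias=-1
  edge (8, 16)→(2, 6): d=(-6,-10) top-left  bias=+0
  edge (2, 6)→(10, 8): d=(8,2) right/bottom  bias=-1
    (1,3)@(3, 7): e=[58,4,6] → #
    (2,3)@(5, 7): e=[42,24,2] → #
    (3,3)@(7, 7): e=[26,44,-2] → ·
    (1,4)@(3, 9): e=[54,-8,22] → ·
    (2,4)@(5, 9): e=[38,12,18] → #
    (3,4)@(7, 9): e=[22,32,14] → #
    (4,4)@(9, 9): e=[6,52,10] → #
    (2,5)@(5, 11): e=[34,0,34] → #  [on edge]
    (2,6)@(5, 13): e=[30,-12,50] → ·
    (3,6)@(7, 13): e=[14,8,46] → #
    (4,6)@(9, 13): e=[-2,28,42] → ·
    (3,7)@(7, 15): e=[10,-4,62] → ·
  covered (9 px):
    · · · · ·
    · · · · ·
    · · · · ·
    · # # · ·
    · · # # #
    · · # # #
    · · · # ·
    · · · · ·

Z-buffer (winner per pixel, '.' = empty):
  . . . . .
  . . 0 . .
  . . 0 . .
  . 1 1 . .
  . . 1 1 1
  . . 1 1 1
  . . . 1 .
  . . . . .

Final: 0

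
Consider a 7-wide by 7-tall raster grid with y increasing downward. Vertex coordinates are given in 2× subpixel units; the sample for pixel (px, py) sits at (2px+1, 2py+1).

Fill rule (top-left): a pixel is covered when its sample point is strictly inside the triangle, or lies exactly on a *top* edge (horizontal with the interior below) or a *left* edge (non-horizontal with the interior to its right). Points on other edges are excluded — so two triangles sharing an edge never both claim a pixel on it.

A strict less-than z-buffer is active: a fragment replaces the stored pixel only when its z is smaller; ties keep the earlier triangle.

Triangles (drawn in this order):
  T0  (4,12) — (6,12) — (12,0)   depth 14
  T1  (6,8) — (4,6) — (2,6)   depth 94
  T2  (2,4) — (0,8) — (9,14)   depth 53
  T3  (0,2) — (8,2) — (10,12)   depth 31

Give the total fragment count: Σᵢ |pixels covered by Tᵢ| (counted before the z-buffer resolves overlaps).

T0:
  2·area = 24  (B↔C swapped to make it positive)
  edge (4, 12)→(12, 0): d=(8,-12) top-left  bias=+0
  edge (12, 0)→(6, 12): d=(-6,12) right/bottom  bias=-1
  edge (6, 12)→(4, 12): d=(-2,0) right/bottom  bias=-1
    (4,2)@(9, 5): e=[4,6,14] → █
    (5,2)@(11, 5): e=[28,-18,14] → ·
    (4,3)@(9, 7): e=[20,-6,10] → ·
    (3,4)@(7, 9): e=[12,6,6] → █
    (4,4)@(9, 9): e=[36,-18,6] → ·
    (2,5)@(5, 11): e=[4,18,2] → █
    (3,5)@(7, 11): e=[28,-6,2] → ·
    (2,6)@(5, 13): e=[20,6,-2] → ·
  covered (3 px):
    · · · · · · ·
    · · · · · · ·
    · · · · █ · ·
    · · · · · · ·
    · · · █ · · ·
    · · █ · · · ·
    · · · · · · ·
T1:
  2·area = 4  (B↔C swapped to make it positive)
  edge (6, 8)→(2, 6): d=(-4,-2) top-left  bias=+0
  edge (2, 6)→(4, 6): d=(2,0) top-left  bias=+0
  edge (4, 6)→(6, 8): d=(2,2) right/bottom  bias=-1
    (0,1)@(1, 3): e=[10,-6,0] → ·  [on edge]
    (1,2)@(3, 5): e=[6,-2,0] → ·  [on edge]
    (2,3)@(5, 7): e=[2,2,0] → ·  [on edge]
    (3,4)@(7, 9): e=[-2,6,0] → ·  [on edge]
    (4,5)@(9, 11): e=[-6,10,0] → ·  [on edge]
    (5,6)@(11, 13): e=[-10,14,0] → ·  [on edge]
  covered (0 px):
    · · · · · · ·
    · · · · · · ·
    · · · · · · ·
    · · · · · · ·
    · · · · · · ·
    · · · · · · ·
    · · · · · · ·
T2:
  2·area = 48  (B↔C swapped to make it positive)
  edge (2, 4)→(9, 14): d=(7,10) right/bottom  bias=-1
  edge (9, 14)→(0, 8): d=(-9,-6) top-left  bias=+0
  edge (0, 8)→(2, 4): d=(2,-4) top-left  bias=+0
    (0,3)@(1, 7): e=[31,15,2] → █
    (1,3)@(3, 7): e=[11,27,10] → █
    (2,3)@(5, 7): e=[-9,39,18] → ·
    (0,4)@(1, 9): e=[45,-3,6] → ·
    (1,4)@(3, 9): e=[25,9,14] → █
    (2,4)@(5, 9): e=[5,21,22] → █
    (3,4)@(7, 9): e=[-15,33,30] → ·
    (1,5)@(3, 11): e=[39,-9,18] → ·
    (2,5)@(5, 11): e=[19,3,26] → █
    (3,5)@(7, 11): e=[-1,15,34] → ·
    (2,6)@(5, 13): e=[33,-15,30] → ·
  covered (5 px):
    · · · · · · ·
    · · · · · · ·
    · · · · · · ·
    █ █ · · · · ·
    · █ █ · · · ·
    · · █ · · · ·
    · · · · · · ·
T3:
  2·area = 80
  edge (0, 2)→(8, 2): d=(8,0) top-left  bias=+0
  edge (8, 2)→(10, 12): d=(2,10) right/bottom  bias=-1
  edge (10, 12)→(0, 2): d=(-10,-10) top-left  bias=+0
    (0,1)@(1, 3): e=[8,72,0] → █  [on edge]
    (1,1)@(3, 3): e=[8,52,20] → █
    (2,1)@(5, 3): e=[8,32,40] → █
    (3,1)@(7, 3): e=[8,12,60] → █
    (4,1)@(9, 3): e=[8,-8,80] → ·
    (0,2)@(1, 5): e=[24,76,-20] → ·
    (1,2)@(3, 5): e=[24,56,0] → █  [on edge]
    (4,2)@(9, 5): e=[24,-4,60] → ·
    (1,3)@(3, 7): e=[40,60,-20] → ·
    (2,3)@(5, 7): e=[40,40,0] → █  [on edge]
    (4,3)@(9, 7): e=[40,0,40] → ·  [on edge]
    (2,4)@(5, 9): e=[56,44,-20] → ·
    (3,4)@(7, 9): e=[56,24,0] → █  [on edge]
    (4,5)@(9, 11): e=[72,8,0] → █  [on edge]
    (5,6)@(11, 13): e=[88,-8,0] → ·  [on edge]
  covered (12 px):
    · · · · · · ·
    █ █ █ █ · · ·
    · █ █ █ · · ·
    · · █ █ · · ·
    · · · █ █ · ·
    · · · · █ · ·
    · · · · · · ·

Result: 20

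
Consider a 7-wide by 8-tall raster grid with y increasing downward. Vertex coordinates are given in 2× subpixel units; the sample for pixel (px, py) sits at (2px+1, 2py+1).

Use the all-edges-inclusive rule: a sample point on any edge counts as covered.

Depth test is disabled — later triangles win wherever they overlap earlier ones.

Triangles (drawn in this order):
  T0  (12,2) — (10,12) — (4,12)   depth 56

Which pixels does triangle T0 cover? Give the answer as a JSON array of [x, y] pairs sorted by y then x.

T0:
  2·area = 60
  edge (12, 2)→(10, 12): d=(-2,10) inclusive
  edge (10, 12)→(4, 12): d=(-6,0) inclusive
  edge (4, 12)→(12, 2): d=(8,-10) inclusive
    (5,2)@(11, 5): e=[4,42,14] → #
    (6,2)@(13, 5): e=[-16,42,34] → ·
    (4,3)@(9, 7): e=[20,30,10] → #
    (5,3)@(11, 7): e=[0,30,30] → #  [on edge]
    (6,3)@(13, 7): e=[-20,30,50] → ·
    (3,4)@(7, 9): e=[36,18,6] → #
    (5,4)@(11, 9): e=[-4,18,46] → ·
    (2,5)@(5, 11): e=[52,6,2] → #
    (5,5)@(11, 11): e=[-8,6,62] → ·
    (2,6)@(5, 13): e=[48,-6,18] → ·
    (3,6)@(7, 13): e=[28,-6,38] → ·
    (4,6)@(9, 13): e=[8,-6,58] → ·
  covered (8 px):
    · · · · · · ·
    · · · · · · ·
    · · · · · # ·
    · · · · # # ·
    · · · # # · ·
    · · # # # · ·
    · · · · · · ·
    · · · · · · ·

Answer: [[5,2],[4,3],[5,3],[3,4],[4,4],[2,5],[3,5],[4,5]]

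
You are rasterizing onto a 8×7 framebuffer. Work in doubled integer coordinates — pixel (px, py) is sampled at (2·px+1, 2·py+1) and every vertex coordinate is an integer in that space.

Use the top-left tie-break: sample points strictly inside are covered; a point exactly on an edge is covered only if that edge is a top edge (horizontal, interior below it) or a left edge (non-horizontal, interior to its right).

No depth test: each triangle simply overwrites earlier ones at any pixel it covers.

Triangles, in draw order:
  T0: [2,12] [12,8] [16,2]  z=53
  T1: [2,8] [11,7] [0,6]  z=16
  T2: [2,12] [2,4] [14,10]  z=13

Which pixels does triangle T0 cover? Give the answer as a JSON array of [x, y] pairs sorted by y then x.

T0:
  2·area = 44  (B↔C swapped to make it positive)
  edge (2, 12)→(16, 2): d=(14,-10) top-left  bias=+0
  edge (16, 2)→(12, 8): d=(-4,6) right/bottom  bias=-1
  edge (12, 8)→(2, 12): d=(-10,4) right/bottom  bias=-1
    (7,1)@(15, 3): e=[4,2,38] → X
    (6,2)@(13, 5): e=[12,6,26] → X
    (7,2)@(15, 5): e=[32,-6,18] → .
    (4,3)@(9, 7): e=[0,22,22] → X  [on edge]
    (5,3)@(11, 7): e=[20,10,14] → X
    (6,3)@(13, 7): e=[40,-2,6] → .
    (3,4)@(7, 9): e=[8,26,10] → X
    (5,4)@(11, 9): e=[48,2,-6] → .
    (3,5)@(7, 11): e=[36,18,-10] → .
    (4,5)@(9, 11): e=[56,6,-18] → .
  covered (6 px):
    . . . . . . . .
    . . . . . . . X
    . . . . . . X .
    . . . . X X . .
    . . . X X . . .
    . . . . . . . .
    . . . . . . . .
T1:
  2·area = 20  (B↔C swapped to make it positive)
  edge (2, 8)→(0, 6): d=(-2,-2) top-left  bias=+0
  edge (0, 6)→(11, 7): d=(11,1) right/bottom  bias=-1
  edge (11, 7)→(2, 8): d=(-9,1) right/bottom  bias=-1
    (0,3)@(1, 7): e=[0,10,10] → X  [on edge]
    (1,3)@(3, 7): e=[4,8,8] → X
    (2,3)@(5, 7): e=[8,6,6] → X
    (3,3)@(7, 7): e=[12,4,4] → X
    (4,3)@(9, 7): e=[16,2,2] → X
    (5,3)@(11, 7): e=[20,0,0] → .  [on edge]
    (0,4)@(1, 9): e=[-4,32,-8] → .
    (1,4)@(3, 9): e=[0,30,-10] → .  [on edge]
    (2,4)@(5, 9): e=[4,28,-12] → .
    (3,4)@(7, 9): e=[8,26,-14] → .
    (4,4)@(9, 9): e=[12,24,-16] → .
    (2,5)@(5, 11): e=[0,50,-30] → .  [on edge]
    (3,6)@(7, 13): e=[0,70,-50] → .  [on edge]
  covered (5 px):
    . . . . . . . .
    . . . . . . . .
    . . . . . . . .
    X X X X X . . .
    . . . . . . . .
    . . . . . . . .
    . . . . . . . .
T2:
  2·area = 96
  edge (2, 12)→(2, 4): d=(0,-8) top-left  bias=+0
  edge (2, 4)→(14, 10): d=(12,6) right/bottom  bias=-1
  edge (14, 10)→(2, 12): d=(-12,2) right/bottom  bias=-1
    (1,2)@(3, 5): e=[8,6,82] → X
    (2,2)@(5, 5): e=[24,-6,78] → .
    (1,3)@(3, 7): e=[8,30,58] → X
    (2,3)@(5, 7): e=[24,18,54] → X
    (3,3)@(7, 7): e=[40,6,50] → X
    (4,3)@(9, 7): e=[56,-6,46] → .
    (1,4)@(3, 9): e=[8,54,34] → X
    (4,4)@(9, 9): e=[56,18,22] → X
    (5,4)@(11, 9): e=[72,6,18] → X
    (6,4)@(13, 9): e=[88,-6,14] → .
    (1,5)@(3, 11): e=[8,78,10] → X
    (4,5)@(9, 11): e=[56,42,-2] → .
  covered (12 px):
    . . . . . . . .
    . . . . . . . .
    . X . . . . . .
    . X X X . . . .
    . X X X X X . .
    . X X X . . . .
    . . . . . . . .

Answer: [[7,1],[6,2],[4,3],[5,3],[3,4],[4,4]]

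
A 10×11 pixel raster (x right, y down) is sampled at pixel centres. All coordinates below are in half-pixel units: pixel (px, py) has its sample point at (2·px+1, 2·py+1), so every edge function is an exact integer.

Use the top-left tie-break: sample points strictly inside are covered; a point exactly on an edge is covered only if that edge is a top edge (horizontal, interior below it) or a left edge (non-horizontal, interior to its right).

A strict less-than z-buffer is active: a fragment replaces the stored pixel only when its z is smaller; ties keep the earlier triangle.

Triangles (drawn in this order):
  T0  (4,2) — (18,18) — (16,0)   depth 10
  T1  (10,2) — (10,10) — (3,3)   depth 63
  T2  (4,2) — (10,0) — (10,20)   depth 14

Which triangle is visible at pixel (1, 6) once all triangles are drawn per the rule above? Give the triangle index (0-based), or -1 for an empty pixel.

T0:
  2·area = 220  (B↔C swapped to make it positive)
  edge (4, 2)→(16, 0): d=(12,-2) top-left  bias=+0
  edge (16, 0)→(18, 18): d=(2,18) right/bottom  bias=-1
  edge (18, 18)→(4, 2): d=(-14,-16) top-left  bias=+0
    (5,0)@(11, 1): e=[2,92,126] → X
    (6,0)@(13, 1): e=[6,56,158] → X
    (7,0)@(15, 1): e=[10,20,190] → X
    (8,0)@(17, 1): e=[14,-16,222] → .
    (2,1)@(5, 3): e=[14,204,2] → X
    (3,1)@(7, 3): e=[18,168,34] → X
    (4,1)@(9, 3): e=[22,132,66] → X
    (8,1)@(17, 3): e=[38,-12,194] → .
    (2,2)@(5, 5): e=[38,208,-26] → .
    (3,2)@(7, 5): e=[42,172,6] → X
    (8,2)@(17, 5): e=[62,-8,166] → .
    (3,3)@(7, 7): e=[66,176,-22] → .
    (8,4)@(17, 9): e=[110,0,110] → .  [on edge]
  covered (27 px):
    . . . . . X X X . .
    . . X X X X X X . .
    . . . X X X X X . .
    . . . . X X X X . .
    . . . . . X X X . .
    . . . . . . X X X .
    . . . . . . . X X .
    . . . . . . . . X .
    . . . . . . . . . .
    . . . . . . . . . .
    . . . . . . . . . .
T1:
  2·area = 56
  edge (10, 2)→(10, 10): d=(0,8) right/bottom  bias=-1
  edge (10, 10)→(3, 3): d=(-7,-7) top-left  bias=+0
  edge (3, 3)→(10, 2): d=(7,-1) top-left  bias=+0
    (0,0)@(1, 1): e=[72,0,-16] → .  [on edge]
    (8,0)@(17, 1): e=[-56,112,0] → .  [on edge]
    (1,1)@(3, 3): e=[56,0,0] → X  [on edge]
    (2,1)@(5, 3): e=[40,14,2] → X
    (3,1)@(7, 3): e=[24,28,4] → X
    (4,1)@(9, 3): e=[8,42,6] → X
    (5,1)@(11, 3): e=[-8,56,8] → .
    (1,2)@(3, 5): e=[56,-14,14] → .
    (2,2)@(5, 5): e=[40,0,16] → X  [on edge]
    (5,2)@(11, 5): e=[-8,42,22] → .
    (2,3)@(5, 7): e=[40,-14,30] → .
    (3,3)@(7, 7): e=[24,0,32] → X  [on edge]
    (4,4)@(9, 9): e=[8,0,48] → X  [on edge]
    (5,5)@(11, 11): e=[-8,0,64] → .  [on edge]
    (6,6)@(13, 13): e=[-24,0,80] → .  [on edge]
    (7,7)@(15, 15): e=[-40,0,96] → .  [on edge]
    (8,8)@(17, 17): e=[-56,0,112] → .  [on edge]
    (9,9)@(19, 19): e=[-72,0,128] → .  [on edge]
  covered (10 px):
    . . . . . . . . . .
    . X X X X . . . . .
    . . X X X . . . . .
    . . . X X . . . . .
    . . . . X . . . . .
    . . . . . . . . . .
    . . . . . . . . . .
    . . . . . . . . . .
    . . . . . . . . . .
    . . . . . . . . . .
    . . . . . . . . . .
T2:
  2·area = 120
  edge (4, 2)→(10, 0): d=(6,-2) top-left  bias=+0
  edge (10, 0)→(10, 20): d=(0,20) right/bottom  bias=-1
  edge (10, 20)→(4, 2): d=(-6,-18) top-left  bias=+0
    (3,0)@(7, 1): e=[0,60,60] → X  [on edge]
    (4,0)@(9, 1): e=[4,20,96] → X
    (5,0)@(11, 1): e=[8,-20,132] → .
    (0,1)@(1, 3): e=[0,180,-60] → .  [on edge]
    (2,1)@(5, 3): e=[8,100,12] → X
    (5,1)@(11, 3): e=[20,-20,120] → .
    (2,2)@(5, 5): e=[20,100,0] → X  [on edge]
    (5,2)@(11, 5): e=[32,-20,108] → .
    (2,3)@(5, 7): e=[32,100,-12] → .
    (3,3)@(7, 7): e=[36,60,24] → X
    (5,3)@(11, 7): e=[44,-20,96] → .
    (3,4)@(7, 9): e=[48,60,12] → X
    (3,5)@(7, 11): e=[60,60,0] → X  [on edge]
    (4,8)@(9, 17): e=[100,20,0] → X  [on edge]
  covered (17 px):
    . . . X X . . . . .
    . . X X X . . . . .
    . . X X X . . . . .
    . . . X X . . . . .
    . . . X X . . . . .
    . . . X X . . . . .
    . . . . X . . . . .
    . . . . X . . . . .
    . . . . X . . . . .
    . . . . . . . . . .
    . . . . . . . . . .

Z-buffer (winner per pixel, '.' = empty):
  . . . 2 2 0 0 0 . .
  . 1 0 0 0 0 0 0 . .
  . . 2 0 0 0 0 0 . .
  . . . 2 0 0 0 0 . .
  . . . 2 2 0 0 0 . .
  . . . 2 2 . 0 0 0 .
  . . . . 2 . . 0 0 .
  . . . . 2 . . . 0 .
  . . . . 2 . . . . .
  . . . . . . . . . .
  . . . . . . . . . .

Final: -1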